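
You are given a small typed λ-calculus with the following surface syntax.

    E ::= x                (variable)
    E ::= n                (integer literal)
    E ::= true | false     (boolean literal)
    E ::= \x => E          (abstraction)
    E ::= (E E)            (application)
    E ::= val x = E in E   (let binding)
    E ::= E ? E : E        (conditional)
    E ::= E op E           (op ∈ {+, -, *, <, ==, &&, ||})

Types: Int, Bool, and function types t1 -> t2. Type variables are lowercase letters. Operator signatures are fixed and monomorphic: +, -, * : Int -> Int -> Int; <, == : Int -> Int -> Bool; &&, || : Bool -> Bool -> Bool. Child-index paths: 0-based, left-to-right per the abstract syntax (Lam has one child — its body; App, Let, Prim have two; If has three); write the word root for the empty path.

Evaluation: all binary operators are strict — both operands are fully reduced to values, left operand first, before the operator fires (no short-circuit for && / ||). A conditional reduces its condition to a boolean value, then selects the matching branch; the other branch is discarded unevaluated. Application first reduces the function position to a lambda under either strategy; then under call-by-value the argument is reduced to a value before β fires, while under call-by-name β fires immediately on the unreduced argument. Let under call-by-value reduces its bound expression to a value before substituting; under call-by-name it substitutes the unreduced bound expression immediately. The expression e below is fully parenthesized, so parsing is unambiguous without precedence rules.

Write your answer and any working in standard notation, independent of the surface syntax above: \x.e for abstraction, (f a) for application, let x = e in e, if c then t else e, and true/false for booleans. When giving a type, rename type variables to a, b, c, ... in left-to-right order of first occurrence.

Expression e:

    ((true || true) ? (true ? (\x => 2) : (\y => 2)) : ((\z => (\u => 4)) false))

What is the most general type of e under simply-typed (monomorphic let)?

Trace:
  unify Bool ~ Bool
  unify Bool ~ Bool
  unify Bool ~ Bool
  unify Bool ~ Bool
\x._ : a -> Int
\y._ : b -> Int
  unify a -> Int ~ b -> Int
  unify a ~ b
  unify Int ~ Int
\u._ : d -> Int
\z._ : c -> d -> Int
  unify c -> d -> Int ~ Bool -> e
  unify c ~ Bool
  unify d -> Int ~ e
_ _ : d -> Int
  unify b -> Int ~ d -> Int
  unify b ~ d
  unify Int ~ Int

Answer: a -> Int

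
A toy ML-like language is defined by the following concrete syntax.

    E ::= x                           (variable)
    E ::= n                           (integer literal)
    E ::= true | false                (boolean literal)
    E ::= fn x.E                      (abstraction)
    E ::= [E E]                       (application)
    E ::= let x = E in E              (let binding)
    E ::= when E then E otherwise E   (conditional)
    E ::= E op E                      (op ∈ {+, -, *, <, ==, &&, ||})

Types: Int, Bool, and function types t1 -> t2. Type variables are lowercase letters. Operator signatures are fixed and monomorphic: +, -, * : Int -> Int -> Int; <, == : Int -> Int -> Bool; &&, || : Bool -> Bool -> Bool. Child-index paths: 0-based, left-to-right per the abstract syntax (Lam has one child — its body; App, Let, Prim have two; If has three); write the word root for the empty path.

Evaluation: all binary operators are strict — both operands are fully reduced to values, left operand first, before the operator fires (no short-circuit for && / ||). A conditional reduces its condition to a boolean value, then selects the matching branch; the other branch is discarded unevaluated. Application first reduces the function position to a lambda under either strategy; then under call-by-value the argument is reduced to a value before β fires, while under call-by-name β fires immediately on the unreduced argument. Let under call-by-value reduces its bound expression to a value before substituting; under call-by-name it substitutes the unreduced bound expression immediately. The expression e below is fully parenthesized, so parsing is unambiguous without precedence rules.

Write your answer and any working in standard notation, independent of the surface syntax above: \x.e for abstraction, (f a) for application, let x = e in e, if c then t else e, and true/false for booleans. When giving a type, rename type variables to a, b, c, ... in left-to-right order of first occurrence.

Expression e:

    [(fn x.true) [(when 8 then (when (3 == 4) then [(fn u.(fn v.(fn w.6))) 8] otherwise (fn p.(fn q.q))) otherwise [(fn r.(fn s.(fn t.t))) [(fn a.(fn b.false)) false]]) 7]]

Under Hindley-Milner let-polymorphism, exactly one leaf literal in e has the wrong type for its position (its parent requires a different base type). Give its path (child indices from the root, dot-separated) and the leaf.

Answer: 1.0.0 : 8

Derivation:
\x._ : a -> Bool
  unify Int ~ Bool
  FAIL: mismatch Int ~ Bool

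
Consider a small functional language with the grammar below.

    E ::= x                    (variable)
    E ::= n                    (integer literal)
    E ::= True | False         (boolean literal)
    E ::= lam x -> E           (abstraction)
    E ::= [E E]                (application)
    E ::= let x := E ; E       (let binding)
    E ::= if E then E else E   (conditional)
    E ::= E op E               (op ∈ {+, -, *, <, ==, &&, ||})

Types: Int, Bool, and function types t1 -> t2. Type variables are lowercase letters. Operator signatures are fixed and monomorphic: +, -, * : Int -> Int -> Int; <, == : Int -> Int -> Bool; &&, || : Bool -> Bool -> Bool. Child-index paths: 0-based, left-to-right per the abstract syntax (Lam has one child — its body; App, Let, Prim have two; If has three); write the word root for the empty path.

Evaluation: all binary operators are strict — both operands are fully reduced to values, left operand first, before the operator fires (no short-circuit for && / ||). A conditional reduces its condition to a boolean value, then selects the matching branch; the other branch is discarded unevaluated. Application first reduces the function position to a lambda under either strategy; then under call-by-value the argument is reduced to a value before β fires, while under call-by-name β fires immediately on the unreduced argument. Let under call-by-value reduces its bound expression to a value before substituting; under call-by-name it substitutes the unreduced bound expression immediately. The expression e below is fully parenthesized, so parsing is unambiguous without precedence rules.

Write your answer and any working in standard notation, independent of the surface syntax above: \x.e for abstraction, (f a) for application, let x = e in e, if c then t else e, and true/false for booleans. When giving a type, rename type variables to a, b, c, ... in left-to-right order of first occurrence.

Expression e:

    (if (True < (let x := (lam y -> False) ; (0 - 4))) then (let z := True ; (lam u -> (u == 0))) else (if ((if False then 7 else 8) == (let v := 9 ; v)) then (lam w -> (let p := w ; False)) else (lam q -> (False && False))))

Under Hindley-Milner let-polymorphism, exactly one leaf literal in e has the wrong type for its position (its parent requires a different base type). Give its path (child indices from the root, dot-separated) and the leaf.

Working:
  unify Bool ~ Int
  FAIL: mismatch Bool ~ Int

Answer: 0.0 : true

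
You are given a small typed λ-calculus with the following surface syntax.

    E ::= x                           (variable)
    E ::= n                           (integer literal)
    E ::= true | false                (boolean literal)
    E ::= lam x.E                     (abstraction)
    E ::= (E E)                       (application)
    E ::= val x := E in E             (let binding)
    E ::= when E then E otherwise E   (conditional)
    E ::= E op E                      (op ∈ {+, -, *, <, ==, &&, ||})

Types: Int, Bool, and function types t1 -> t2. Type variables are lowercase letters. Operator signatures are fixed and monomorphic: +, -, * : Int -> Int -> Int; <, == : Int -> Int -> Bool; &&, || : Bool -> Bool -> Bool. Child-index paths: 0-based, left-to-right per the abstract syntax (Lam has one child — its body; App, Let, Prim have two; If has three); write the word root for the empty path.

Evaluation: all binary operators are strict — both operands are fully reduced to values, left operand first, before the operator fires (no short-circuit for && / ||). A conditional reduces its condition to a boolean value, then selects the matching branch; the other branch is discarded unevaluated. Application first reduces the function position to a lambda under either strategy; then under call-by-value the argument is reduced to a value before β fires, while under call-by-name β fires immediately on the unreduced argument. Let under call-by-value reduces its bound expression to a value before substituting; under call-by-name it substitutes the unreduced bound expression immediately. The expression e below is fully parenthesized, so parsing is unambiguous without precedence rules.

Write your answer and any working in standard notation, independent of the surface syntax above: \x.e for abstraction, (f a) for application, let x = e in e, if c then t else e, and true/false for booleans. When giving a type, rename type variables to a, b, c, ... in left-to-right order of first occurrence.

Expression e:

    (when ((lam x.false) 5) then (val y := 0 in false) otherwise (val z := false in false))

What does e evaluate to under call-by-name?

Working:
step 0: (if ((\x.false) 5) then (let y = 0 in false) else (let z = false in false))
step 1: [beta@0] (if false then (let y = 0 in false) else (let z = false in false))
step 2: [if@root] (let z = false in false)
step 3: [let@root] false

Answer: false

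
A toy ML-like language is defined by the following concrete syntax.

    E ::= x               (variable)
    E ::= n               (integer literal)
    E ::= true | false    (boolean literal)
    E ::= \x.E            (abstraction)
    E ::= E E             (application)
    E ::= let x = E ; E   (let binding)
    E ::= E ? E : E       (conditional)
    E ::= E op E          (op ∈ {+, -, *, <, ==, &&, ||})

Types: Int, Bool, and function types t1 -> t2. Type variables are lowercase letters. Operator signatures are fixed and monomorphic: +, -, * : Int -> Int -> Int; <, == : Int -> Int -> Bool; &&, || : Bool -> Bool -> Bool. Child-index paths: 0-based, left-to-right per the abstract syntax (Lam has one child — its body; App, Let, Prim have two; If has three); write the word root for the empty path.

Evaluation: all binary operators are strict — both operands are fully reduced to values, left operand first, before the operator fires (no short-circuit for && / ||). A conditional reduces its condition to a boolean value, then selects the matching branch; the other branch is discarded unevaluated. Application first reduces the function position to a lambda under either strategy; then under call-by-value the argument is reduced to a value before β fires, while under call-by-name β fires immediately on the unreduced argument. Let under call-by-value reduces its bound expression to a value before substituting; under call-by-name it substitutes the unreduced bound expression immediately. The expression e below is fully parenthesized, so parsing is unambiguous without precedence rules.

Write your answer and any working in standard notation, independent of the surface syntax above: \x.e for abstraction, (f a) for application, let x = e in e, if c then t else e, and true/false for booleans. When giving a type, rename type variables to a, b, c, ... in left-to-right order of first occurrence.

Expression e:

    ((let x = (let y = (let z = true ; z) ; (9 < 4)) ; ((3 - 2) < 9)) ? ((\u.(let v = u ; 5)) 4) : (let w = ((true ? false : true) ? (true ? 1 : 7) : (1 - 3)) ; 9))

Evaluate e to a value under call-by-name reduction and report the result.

Answer: 5

Working:
step 0: (if (let x = (let y = (let z = true in z) in (9 < 4)) in ((3 - 2) < 9)) then ((\u.(let v = u in 5)) 4) else (let w = (if (if true then false else true) then (if true then 1 else 7) else (1 - 3)) in 9))
step 1: [let@0] (if ((3 - 2) < 9) then ((\u.(let v = u in 5)) 4) else (let w = (if (if true then false else true) then (if true then 1 else 7) else (1 - 3)) in 9))
step 2: [delta@0.0] (if (1 < 9) then ((\u.(let v = u in 5)) 4) else (let w = (if (if true then false else true) then (if true then 1 else 7) else (1 - 3)) in 9))
step 3: [delta@0] (if true then ((\u.(let v = u in 5)) 4) else (let w = (if (if true then false else true) then (if true then 1 else 7) else (1 - 3)) in 9))
step 4: [if@root] ((\u.(let v = u in 5)) 4)
step 5: [beta@root] (let v = 4 in 5)
step 6: [let@root] 5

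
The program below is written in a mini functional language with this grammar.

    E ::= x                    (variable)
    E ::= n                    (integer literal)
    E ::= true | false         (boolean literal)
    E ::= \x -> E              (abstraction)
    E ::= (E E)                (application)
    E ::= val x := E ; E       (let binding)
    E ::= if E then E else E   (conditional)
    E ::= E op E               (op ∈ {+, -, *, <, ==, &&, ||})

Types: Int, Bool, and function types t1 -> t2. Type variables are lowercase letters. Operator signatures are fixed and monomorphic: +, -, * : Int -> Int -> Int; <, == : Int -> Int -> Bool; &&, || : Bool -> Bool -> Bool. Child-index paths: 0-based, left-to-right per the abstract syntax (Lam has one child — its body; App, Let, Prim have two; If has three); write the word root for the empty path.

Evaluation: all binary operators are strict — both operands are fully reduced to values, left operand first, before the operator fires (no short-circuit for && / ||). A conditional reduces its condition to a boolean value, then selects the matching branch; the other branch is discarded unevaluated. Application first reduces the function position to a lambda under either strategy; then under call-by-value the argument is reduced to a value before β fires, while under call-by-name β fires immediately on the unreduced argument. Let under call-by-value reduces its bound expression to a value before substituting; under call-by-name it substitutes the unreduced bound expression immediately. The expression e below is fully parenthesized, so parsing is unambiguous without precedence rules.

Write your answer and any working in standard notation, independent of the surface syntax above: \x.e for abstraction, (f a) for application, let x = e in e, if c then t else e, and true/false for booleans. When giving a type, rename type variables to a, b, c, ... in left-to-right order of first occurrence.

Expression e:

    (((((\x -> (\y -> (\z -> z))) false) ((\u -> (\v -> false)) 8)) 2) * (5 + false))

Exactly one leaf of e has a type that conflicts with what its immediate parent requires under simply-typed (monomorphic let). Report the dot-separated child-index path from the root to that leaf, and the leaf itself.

Answer: 1.1 : false

Working:
z : c
\z._ : c -> c
\y._ : b -> c -> c
\x._ : a -> b -> c -> c
  unify a -> b -> c -> c ~ Bool -> d
  unify a ~ Bool
  unify b -> c -> c ~ d
_ _ : b -> c -> c
\v._ : f -> Bool
\u._ : e -> f -> Bool
  unify e -> f -> Bool ~ Int -> g
  unify e ~ Int
  unify f -> Bool ~ g
_ _ : f -> Bool
  unify b -> c -> c ~ (f -> Bool) -> h
  unify b ~ f -> Bool
  unify c -> c ~ h
_ _ : c -> c
  unify c -> c ~ Int -> i
  unify c ~ Int
  unify Int ~ i
_ _ : Int
  unify Int ~ Int
  unify Int ~ Int
  unify Bool ~ Int
  FAIL: mismatch Bool ~ Int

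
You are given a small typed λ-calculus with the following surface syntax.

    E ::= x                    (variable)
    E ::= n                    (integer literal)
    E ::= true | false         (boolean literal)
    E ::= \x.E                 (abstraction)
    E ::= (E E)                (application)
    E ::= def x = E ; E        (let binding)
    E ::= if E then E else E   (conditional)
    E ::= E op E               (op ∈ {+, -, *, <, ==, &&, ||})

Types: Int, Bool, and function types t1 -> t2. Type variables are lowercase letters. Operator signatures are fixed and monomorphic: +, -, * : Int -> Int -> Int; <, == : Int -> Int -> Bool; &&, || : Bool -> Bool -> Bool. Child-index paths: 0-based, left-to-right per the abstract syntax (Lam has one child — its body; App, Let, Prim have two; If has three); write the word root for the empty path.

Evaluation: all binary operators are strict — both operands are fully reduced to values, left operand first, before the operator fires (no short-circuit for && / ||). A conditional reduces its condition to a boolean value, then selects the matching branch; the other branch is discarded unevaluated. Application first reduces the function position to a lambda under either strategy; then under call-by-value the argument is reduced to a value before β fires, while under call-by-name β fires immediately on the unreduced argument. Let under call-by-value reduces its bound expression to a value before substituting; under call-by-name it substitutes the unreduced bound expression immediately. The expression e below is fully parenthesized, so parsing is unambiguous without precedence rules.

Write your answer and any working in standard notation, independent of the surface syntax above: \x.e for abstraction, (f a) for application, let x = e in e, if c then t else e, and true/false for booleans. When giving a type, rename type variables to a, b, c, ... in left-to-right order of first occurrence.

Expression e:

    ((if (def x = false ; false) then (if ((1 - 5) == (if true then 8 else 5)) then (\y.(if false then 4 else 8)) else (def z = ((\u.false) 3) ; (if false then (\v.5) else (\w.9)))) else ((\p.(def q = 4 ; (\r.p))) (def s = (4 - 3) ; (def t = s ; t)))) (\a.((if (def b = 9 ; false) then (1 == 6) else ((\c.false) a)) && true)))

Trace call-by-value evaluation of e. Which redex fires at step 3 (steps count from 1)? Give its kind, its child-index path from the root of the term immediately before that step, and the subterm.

Trace:
step 0: ((if (let x = false in false) then (if ((1 - 5) == (if true then 8 else 5)) then (\y.(if false then 4 else 8)) else (let z = ((\u.false) 3) in (if false then (\v.5) else (\w.9)))) else ((\p.(let q = 4 in (\r.p))) (let s = (4 - 3) in (let t = s in t)))) (\a.((if (let b = 9 in false) then (1 == 6) else ((\c.false) a)) && true)))
step 1: [let@0.0] ((if false then (if ((1 - 5) == (if true then 8 else 5)) then (\y.(if false then 4 else 8)) else (let z = ((\u.false) 3) in (if false then (\v.5) else (\w.9)))) else ((\p.(let q = 4 in (\r.p))) (let s = (4 - 3) in (let t = s in t)))) (\a.((if (let b = 9 in false) then (1 == 6) else ((\c.false) a)) && true)))
step 2: [if@0] (((\p.(let q = 4 in (\r.p))) (let s = (4 - 3) in (let t = s in t))) (\a.((if (let b = 9 in false) then (1 == 6) else ((\c.false) a)) && true)))
step 3: [delta@0.1.0] (((\p.(let q = 4 in (\r.p))) (let s = 1 in (let t = s in t))) (\a.((if (let b = 9 in false) then (1 == 6) else ((\c.false) a)) && true)))

Answer: delta at 0.1.0 : (4 - 3)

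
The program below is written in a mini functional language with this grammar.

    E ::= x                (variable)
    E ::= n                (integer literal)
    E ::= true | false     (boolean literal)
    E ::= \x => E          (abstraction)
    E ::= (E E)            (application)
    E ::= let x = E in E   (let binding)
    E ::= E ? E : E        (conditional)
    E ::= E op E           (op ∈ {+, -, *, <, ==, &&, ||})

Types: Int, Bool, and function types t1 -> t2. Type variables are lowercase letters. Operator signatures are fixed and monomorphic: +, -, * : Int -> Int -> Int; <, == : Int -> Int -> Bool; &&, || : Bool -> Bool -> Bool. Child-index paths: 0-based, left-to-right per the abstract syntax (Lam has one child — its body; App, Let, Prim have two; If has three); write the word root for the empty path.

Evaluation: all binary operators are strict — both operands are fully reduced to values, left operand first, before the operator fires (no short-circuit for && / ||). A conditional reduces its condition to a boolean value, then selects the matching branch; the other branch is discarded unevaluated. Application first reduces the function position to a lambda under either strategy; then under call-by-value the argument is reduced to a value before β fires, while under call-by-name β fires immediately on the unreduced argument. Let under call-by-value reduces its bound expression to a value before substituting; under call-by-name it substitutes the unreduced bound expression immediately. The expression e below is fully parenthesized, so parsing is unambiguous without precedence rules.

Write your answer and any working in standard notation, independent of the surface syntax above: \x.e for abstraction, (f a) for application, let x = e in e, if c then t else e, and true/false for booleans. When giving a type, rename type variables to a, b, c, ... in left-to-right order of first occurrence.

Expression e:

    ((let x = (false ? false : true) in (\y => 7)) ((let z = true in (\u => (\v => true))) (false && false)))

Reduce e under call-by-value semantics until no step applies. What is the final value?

Answer: 7

Working:
step 0: ((let x = (if false then false else true) in (\y.7)) ((let z = true in (\u.(\v.true))) (false && false)))
step 1: [if@0.0] ((let x = true in (\y.7)) ((let z = true in (\u.(\v.true))) (false && false)))
step 2: [let@0] ((\y.7) ((let z = true in (\u.(\v.true))) (false && false)))
step 3: [let@1.0] ((\y.7) ((\u.(\v.true)) (false && false)))
step 4: [delta@1.1] ((\y.7) ((\u.(\v.true)) false))
step 5: [beta@1] ((\y.7) (\v.true))
step 6: [beta@root] 7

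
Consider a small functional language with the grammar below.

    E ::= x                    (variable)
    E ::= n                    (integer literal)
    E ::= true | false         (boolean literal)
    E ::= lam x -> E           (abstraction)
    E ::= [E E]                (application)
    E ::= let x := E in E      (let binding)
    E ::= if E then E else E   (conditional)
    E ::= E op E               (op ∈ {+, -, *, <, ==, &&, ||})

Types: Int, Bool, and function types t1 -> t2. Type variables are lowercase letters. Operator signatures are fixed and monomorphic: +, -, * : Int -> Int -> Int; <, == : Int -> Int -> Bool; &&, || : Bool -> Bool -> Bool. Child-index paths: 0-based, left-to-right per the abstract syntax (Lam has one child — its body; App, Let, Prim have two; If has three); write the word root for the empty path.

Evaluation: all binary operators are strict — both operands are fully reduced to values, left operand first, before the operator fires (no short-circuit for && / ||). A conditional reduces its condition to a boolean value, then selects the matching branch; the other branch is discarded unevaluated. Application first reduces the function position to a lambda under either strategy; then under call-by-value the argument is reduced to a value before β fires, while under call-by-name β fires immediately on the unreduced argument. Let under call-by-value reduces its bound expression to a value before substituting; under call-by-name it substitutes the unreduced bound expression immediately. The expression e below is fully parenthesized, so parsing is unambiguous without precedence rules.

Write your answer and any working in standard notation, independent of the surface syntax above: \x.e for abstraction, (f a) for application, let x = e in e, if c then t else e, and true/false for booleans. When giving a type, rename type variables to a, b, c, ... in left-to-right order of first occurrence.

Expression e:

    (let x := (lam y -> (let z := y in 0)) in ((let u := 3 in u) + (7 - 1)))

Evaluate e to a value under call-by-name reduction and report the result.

Working:
step 0: (let x = (\y.(let z = y in 0)) in ((let u = 3 in u) + (7 - 1)))
step 1: [let@root] ((let u = 3 in u) + (7 - 1))
step 2: [let@0] (3 + (7 - 1))
step 3: [delta@1] (3 + 6)
step 4: [delta@root] 9

Answer: 9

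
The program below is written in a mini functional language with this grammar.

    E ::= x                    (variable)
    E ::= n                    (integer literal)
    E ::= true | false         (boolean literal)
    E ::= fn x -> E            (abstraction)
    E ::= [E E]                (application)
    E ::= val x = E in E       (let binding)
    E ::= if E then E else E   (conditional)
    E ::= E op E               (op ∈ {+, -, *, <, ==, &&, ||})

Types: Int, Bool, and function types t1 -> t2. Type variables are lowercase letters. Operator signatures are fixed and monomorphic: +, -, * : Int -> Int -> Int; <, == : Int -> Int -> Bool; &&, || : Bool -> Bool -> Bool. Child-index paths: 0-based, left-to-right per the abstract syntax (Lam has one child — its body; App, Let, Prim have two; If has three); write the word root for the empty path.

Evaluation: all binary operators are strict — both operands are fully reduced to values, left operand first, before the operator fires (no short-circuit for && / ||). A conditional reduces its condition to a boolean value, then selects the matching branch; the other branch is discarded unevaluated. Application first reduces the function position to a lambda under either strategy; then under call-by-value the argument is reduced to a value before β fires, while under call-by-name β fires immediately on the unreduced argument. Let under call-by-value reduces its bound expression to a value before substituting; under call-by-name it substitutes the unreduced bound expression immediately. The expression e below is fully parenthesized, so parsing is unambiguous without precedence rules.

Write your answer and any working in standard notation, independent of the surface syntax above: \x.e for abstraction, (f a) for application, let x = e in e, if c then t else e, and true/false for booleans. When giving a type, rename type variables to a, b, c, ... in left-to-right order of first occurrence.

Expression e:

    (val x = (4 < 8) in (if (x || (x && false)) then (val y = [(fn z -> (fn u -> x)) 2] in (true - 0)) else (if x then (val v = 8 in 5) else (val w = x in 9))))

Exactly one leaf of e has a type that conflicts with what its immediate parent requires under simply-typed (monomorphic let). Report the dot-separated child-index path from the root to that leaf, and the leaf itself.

Answer: 1.1.1.0 : true

Derivation:
  unify Int ~ Int
  unify Int ~ Int
let x : Bool
x : Bool
  unify Bool ~ Bool
x : Bool
  unify Bool ~ Bool
  unify Bool ~ Bool
  unify Bool ~ Bool
  unify Bool ~ Bool
x : Bool
\u._ : b -> Bool
\z._ : a -> b -> Bool
  unify a -> b -> Bool ~ Int -> c
  unify a ~ Int
  unify b -> Bool ~ c
_ _ : b -> Bool
let y : b -> Bool
  unify Bool ~ Int
  FAIL: mismatch Bool ~ Int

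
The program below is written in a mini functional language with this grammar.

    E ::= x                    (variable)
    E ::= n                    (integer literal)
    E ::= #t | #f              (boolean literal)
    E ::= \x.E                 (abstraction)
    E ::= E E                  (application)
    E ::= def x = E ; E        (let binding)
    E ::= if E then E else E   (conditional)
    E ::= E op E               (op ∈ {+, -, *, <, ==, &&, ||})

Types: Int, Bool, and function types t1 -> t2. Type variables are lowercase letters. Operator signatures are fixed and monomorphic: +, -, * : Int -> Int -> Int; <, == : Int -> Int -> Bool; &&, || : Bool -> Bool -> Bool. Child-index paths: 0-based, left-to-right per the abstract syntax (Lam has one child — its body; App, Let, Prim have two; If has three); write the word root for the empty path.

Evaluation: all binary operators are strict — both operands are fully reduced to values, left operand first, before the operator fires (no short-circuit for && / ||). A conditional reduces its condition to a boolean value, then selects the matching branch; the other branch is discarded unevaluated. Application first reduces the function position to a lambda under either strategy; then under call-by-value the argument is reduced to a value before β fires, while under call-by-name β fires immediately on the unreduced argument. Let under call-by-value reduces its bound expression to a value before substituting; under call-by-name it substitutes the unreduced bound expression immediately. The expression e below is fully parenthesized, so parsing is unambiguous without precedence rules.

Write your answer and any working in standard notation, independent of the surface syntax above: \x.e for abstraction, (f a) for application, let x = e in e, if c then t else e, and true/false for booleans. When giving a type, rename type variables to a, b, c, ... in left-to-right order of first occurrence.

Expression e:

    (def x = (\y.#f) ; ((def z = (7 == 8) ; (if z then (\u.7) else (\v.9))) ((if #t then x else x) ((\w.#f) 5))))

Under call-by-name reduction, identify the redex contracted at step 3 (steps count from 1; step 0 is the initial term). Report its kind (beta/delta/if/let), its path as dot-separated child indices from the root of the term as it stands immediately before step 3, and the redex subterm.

Trace:
step 0: (let x = (\y.false) in ((let z = (7 == 8) in (if z then (\u.7) else (\v.9))) ((if true then x else x) ((\w.false) 5))))
step 1: [let@root] ((let z = (7 == 8) in (if z then (\u.7) else (\v.9))) ((if true then (\y.false) else (\y.false)) ((\w.false) 5)))
step 2: [let@0] ((if (7 == 8) then (\u.7) else (\v.9)) ((if true then (\y.false) else (\y.false)) ((\w.false) 5)))
step 3: [delta@0.0] ((if false then (\u.7) else (\v.9)) ((if true then (\y.false) else (\y.false)) ((\w.false) 5)))

Answer: delta at 0.0 : (7 == 8)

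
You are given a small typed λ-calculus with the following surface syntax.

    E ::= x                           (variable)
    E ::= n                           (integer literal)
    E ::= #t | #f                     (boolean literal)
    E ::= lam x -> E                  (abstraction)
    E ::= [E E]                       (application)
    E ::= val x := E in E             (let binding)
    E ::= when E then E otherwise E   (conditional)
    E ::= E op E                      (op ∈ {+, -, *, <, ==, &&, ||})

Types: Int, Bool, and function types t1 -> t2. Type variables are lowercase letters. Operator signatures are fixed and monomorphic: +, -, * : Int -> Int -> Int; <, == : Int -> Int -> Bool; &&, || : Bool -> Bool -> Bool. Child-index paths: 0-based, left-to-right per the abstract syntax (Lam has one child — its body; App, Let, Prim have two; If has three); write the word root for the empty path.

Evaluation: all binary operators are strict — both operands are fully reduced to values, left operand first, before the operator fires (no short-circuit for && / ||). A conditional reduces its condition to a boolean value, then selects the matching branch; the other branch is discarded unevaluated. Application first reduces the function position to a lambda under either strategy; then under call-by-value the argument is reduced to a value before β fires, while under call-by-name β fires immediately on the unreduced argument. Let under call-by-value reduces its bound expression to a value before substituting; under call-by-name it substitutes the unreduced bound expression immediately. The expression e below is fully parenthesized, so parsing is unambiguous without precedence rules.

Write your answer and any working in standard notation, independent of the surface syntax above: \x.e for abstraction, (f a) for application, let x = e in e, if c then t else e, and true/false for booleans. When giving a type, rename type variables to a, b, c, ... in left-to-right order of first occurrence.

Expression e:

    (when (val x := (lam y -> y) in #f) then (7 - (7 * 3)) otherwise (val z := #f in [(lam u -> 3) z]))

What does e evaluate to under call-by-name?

Answer: 3

Working:
step 0: (if (let x = (\y.y) in false) then (7 - (7 * 3)) else (let z = false in ((\u.3) z)))
step 1: [let@0] (if false then (7 - (7 * 3)) else (let z = false in ((\u.3) z)))
step 2: [if@root] (let z = false in ((\u.3) z))
step 3: [let@root] ((\u.3) false)
step 4: [beta@root] 3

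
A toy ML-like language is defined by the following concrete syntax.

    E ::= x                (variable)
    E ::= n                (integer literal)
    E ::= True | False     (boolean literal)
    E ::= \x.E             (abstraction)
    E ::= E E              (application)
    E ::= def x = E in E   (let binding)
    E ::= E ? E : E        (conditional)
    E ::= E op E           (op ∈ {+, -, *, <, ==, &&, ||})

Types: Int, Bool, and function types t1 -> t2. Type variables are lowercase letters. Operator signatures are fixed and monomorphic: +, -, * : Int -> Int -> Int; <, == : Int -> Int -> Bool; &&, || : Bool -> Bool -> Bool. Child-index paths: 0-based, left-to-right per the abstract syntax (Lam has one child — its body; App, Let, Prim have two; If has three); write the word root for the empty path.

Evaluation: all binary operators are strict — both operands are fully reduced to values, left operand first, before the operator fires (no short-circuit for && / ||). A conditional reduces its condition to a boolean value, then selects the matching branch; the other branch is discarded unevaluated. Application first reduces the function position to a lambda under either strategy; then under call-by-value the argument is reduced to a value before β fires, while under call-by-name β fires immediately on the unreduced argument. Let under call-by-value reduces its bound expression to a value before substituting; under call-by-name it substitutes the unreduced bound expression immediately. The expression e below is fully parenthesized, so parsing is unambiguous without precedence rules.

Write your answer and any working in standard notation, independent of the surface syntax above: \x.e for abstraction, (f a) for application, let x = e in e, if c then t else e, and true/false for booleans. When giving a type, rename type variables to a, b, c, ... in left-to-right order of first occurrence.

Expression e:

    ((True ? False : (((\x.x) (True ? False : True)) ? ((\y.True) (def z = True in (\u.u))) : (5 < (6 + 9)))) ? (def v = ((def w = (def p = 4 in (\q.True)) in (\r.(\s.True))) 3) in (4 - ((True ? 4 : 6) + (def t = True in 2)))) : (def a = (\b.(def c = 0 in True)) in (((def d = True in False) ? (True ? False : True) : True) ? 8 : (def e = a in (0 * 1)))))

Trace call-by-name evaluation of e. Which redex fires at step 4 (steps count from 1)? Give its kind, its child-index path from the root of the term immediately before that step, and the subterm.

Answer: let at 0.0 : (let d = true in false)

Derivation:
step 0: (if (if true then false else (if ((\x.x) (if true then false else true)) then ((\y.true) (let z = true in (\u.u))) else (5 < (6 + 9)))) then (let v = ((let w = (let p = 4 in (\q.true)) in (\r.(\s.true))) 3) in (4 - ((if true then 4 else 6) + (let t = true in 2)))) else (let a = (\b.(let c = 0 in true)) in (if (if (let d = true in false) then (if true then false else true) else true) then 8 else (let e = a in (0 * 1)))))
step 1: [if@0] (if false then (let v = ((let w = (let p = 4 in (\q.true)) in (\r.(\s.true))) 3) in (4 - ((if true then 4 else 6) + (let t = true in 2)))) else (let a = (\b.(let c = 0 in true)) in (if (if (let d = true in false) then (if true then false else true) else true) then 8 else (let e = a in (0 * 1)))))
step 2: [if@root] (let a = (\b.(let c = 0 in true)) in (if (if (let d = true in false) then (if true then false else true) else true) then 8 else (let e = a in (0 * 1))))
step 3: [let@root] (if (if (let d = true in false) then (if true then false else true) else true) then 8 else (let e = (\b.(let c = 0 in true)) in (0 * 1)))
step 4: [let@0.0] (if (if false then (if true then false else true) else true) then 8 else (let e = (\b.(let c = 0 in true)) in (0 * 1)))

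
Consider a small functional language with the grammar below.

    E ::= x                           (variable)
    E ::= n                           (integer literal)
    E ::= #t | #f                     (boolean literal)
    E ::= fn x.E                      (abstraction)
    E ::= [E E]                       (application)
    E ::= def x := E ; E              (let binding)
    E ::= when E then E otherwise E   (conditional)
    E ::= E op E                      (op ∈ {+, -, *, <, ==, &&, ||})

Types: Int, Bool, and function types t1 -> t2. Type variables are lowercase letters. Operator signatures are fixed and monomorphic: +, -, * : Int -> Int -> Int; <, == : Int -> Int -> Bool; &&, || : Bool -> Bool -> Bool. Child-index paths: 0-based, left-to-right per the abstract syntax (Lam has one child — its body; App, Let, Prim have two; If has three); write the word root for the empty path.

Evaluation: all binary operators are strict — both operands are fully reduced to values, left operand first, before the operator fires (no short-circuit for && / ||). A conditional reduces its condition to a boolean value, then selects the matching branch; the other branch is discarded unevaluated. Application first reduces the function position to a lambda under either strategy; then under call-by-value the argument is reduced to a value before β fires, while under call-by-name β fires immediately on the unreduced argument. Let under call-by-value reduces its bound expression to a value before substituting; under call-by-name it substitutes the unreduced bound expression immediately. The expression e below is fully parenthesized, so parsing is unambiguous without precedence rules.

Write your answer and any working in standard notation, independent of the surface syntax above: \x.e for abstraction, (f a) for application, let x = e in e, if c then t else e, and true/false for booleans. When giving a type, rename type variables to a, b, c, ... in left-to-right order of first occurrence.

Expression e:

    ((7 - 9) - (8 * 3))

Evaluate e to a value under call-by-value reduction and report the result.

Derivation:
step 0: ((7 - 9) - (8 * 3))
step 1: [delta@0] (-2 - (8 * 3))
step 2: [delta@1] (-2 - 24)
step 3: [delta@root] -26

Answer: -26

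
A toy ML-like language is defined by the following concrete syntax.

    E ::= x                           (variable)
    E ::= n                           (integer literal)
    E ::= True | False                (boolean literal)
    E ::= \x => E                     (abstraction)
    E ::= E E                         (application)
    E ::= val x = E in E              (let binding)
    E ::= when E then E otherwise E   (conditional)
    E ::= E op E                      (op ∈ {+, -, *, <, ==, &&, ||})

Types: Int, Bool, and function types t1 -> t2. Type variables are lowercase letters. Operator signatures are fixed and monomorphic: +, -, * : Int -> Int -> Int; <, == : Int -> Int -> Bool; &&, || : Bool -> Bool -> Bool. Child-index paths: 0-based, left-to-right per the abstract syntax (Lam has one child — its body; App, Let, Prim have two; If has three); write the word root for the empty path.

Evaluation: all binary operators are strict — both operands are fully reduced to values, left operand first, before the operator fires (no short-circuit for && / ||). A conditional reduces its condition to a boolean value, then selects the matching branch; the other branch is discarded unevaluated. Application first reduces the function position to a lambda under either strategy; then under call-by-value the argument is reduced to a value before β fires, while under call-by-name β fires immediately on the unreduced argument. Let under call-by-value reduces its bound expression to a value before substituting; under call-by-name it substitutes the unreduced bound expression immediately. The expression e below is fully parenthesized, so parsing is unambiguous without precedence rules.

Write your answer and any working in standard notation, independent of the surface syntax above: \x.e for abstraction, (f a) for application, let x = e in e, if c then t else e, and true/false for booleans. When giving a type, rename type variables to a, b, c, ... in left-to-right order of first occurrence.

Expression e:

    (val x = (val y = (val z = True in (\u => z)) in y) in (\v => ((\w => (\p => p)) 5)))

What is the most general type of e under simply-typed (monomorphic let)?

Working:
let z : Bool
z : Bool
\u._ : a -> Bool
let y : a -> Bool
y : a -> Bool
let x : a -> Bool
p : d
\p._ : d -> d
\w._ : c -> d -> d
  unify c -> d -> d ~ Int -> e
  unify c ~ Int
  unify d -> d ~ e
_ _ : d -> d
\v._ : b -> d -> d

Answer: a -> b -> b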